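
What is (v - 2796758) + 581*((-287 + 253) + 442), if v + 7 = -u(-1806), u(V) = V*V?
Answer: -5821353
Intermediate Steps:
u(V) = V²
v = -3261643 (v = -7 - 1*(-1806)² = -7 - 1*3261636 = -7 - 3261636 = -3261643)
(v - 2796758) + 581*((-287 + 253) + 442) = (-3261643 - 2796758) + 581*((-287 + 253) + 442) = -6058401 + 581*(-34 + 442) = -6058401 + 581*408 = -6058401 + 237048 = -5821353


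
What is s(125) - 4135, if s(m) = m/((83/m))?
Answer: -327580/83 ≈ -3946.7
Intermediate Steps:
s(m) = m**2/83 (s(m) = m*(m/83) = m**2/83)
s(125) - 4135 = (1/83)*125**2 - 4135 = (1/83)*15625 - 4135 = 15625/83 - 4135 = -327580/83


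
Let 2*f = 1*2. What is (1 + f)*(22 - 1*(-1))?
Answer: 46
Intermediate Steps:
f = 1 (f = (1*2)/2 = (1/2)*2 = 1)
(1 + f)*(22 - 1*(-1)) = (1 + 1)*(22 - 1*(-1)) = 2*(22 + 1) = 2*23 = 46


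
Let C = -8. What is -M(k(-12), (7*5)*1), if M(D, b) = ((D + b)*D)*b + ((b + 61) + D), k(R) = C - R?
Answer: -5560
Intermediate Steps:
k(R) = -8 - R
M(D, b) = 61 + D + b + D*b*(D + b) (M(D, b) = (D*(D + b))*b + ((61 + b) + D) = D*b*(D + b) + (61 + D + b) = 61 + D + b + D*b*(D + b))
-M(k(-12), (7*5)*1) = -(61 + (-8 - 1*(-12)) + (7*5)*1 + (-8 - 1*(-12))*((7*5)*1)² + ((7*5)*1)*(-8 - 1*(-12))²) = -(61 + (-8 + 12) + 35*1 + (-8 + 12)*(35*1)² + (35*1)*(-8 + 12)²) = -(61 + 4 + 35 + 4*35² + 35*4²) = -(61 + 4 + 35 + 4*1225 + 35*16) = -(61 + 4 + 35 + 4900 + 560) = -1*5560 = -5560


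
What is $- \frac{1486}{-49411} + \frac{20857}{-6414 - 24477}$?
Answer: $- \frac{984661201}{1526355201} \approx -0.64511$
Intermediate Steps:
$- \frac{1486}{-49411} + \frac{20857}{-6414 - 24477} = \left(-1486\right) \left(- \frac{1}{49411}\right) + \frac{20857}{-30891} = \frac{1486}{49411} + 20857 \left(- \frac{1}{30891}\right) = \frac{1486}{49411} - \frac{20857}{30891} = - \frac{984661201}{1526355201}$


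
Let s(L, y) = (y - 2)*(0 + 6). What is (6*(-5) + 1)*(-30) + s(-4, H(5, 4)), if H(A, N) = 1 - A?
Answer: 834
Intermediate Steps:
s(L, y) = -12 + 6*y (s(L, y) = (-2 + y)*6 = -12 + 6*y)
(6*(-5) + 1)*(-30) + s(-4, H(5, 4)) = (6*(-5) + 1)*(-30) + (-12 + 6*(1 - 1*5)) = (-30 + 1)*(-30) + (-12 + 6*(1 - 5)) = -29*(-30) + (-12 + 6*(-4)) = 870 + (-12 - 24) = 870 - 36 = 834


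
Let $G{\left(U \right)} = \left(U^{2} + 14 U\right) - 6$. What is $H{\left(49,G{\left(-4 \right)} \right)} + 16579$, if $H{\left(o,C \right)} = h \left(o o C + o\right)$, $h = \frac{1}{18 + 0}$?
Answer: $\frac{62675}{6} \approx 10446.0$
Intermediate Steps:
$h = \frac{1}{18} \approx 0.055556$
$G{\left(U \right)} = -6 + U^{2} + 14 U$
$H{\left(o,C \right)} = \frac{o}{18} + \frac{C o^{2}}{18}$ ($H{\left(o,C \right)} = \frac{o o C + o}{18} = \frac{o^{2} C + o}{18} = \frac{C o^{2} + o}{18} = \frac{o + C o^{2}}{18} = \frac{o}{18} + \frac{C o^{2}}{18}$)
$H{\left(49,G{\left(-4 \right)} \right)} + 16579 = \frac{1}{18} \cdot 49 \left(1 + \left(-6 + \left(-4\right)^{2} + 14 \left(-4\right)\right) 49\right) + 16579 = \frac{1}{18} \cdot 49 \left(1 + \left(-6 + 16 - 56\right) 49\right) + 16579 = \frac{1}{18} \cdot 49 \left(1 - 2254\right) + 16579 = \frac{1}{18} \cdot 49 \left(-2253\right) + 16579 = - \frac{36799}{6} + 16579 = \frac{62675}{6}$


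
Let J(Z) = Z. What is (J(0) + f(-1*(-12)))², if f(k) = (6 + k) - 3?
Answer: 225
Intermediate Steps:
f(k) = 3 + k
(J(0) + f(-1*(-12)))² = (0 + (3 - 1*(-12)))² = (0 + (3 + 12))² = (0 + 15)² = 15² = 225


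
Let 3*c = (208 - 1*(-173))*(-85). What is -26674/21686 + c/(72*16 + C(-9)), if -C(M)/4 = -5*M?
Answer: -130013749/10539396 ≈ -12.336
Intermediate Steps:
C(M) = 20*M (C(M) = -(-20)*M = 20*M)
c = -10795 (c = ((208 - 1*(-173))*(-85))/3 = ((208 + 173)*(-85))/3 = (381*(-85))/3 = (⅓)*(-32385) = -10795)
-26674/21686 + c/(72*16 + C(-9)) = -26674/21686 - 10795/(72*16 + 20*(-9)) = -26674*1/21686 - 10795/(1152 - 180) = -13337/10843 - 10795/972 = -130013749/10539396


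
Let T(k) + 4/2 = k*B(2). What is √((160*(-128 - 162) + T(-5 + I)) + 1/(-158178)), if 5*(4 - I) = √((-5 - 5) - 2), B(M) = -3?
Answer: √(-29022898930402350 + 750608390520*I*√3)/790890 ≈ 0.0048246 + 215.4*I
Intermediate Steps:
I = 4 - 2*I*√3/5 (I = 4 - √((-5 - 5) - 2)/5 = 4 - √(-10 - 2)/5 = 4 - 2*I*√3/5 ≈ 4.0 - 0.69282*I)
T(k) = -2 - 3*k (T(k) = -2 + k*(-3) = -2 - 3*k)
√((160*(-128 - 162) + T(-5 + I)) + 1/(-158178)) = √((160*(-128 - 162) + (-2 - 3*(-5 + (4 - 2*I*√3/5)))) + 1/(-158178)) = √((160*(-290) + (-2 - 3*(-1 - 2*I*√3/5))) - 1/158178) = √((-46400 + (-2 + (3 + 6*I*√3/5))) - 1/158178) = √((-46400 + (1 + 6*I*√3/5)) - 1/158178) = √((-46399 + 6*I*√3/5) - 1/158178) = √(-7339301023/158178 + 6*I*√3/5)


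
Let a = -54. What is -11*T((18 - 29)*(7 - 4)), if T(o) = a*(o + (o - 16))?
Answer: -48708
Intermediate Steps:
T(o) = 864 - 108*o (T(o) = -54*(o + (o - 16)) = -54*(o + (-16 + o)) = -54*(-16 + 2*o) = 864 - 108*o)
-11*T((18 - 29)*(7 - 4)) = -11*(864 - 108*(18 - 29)*(7 - 4)) = -11*(864 - (-1188)*3) = -11*(864 - 108*(-33)) = -11*(864 + 3564) = -11*4428 = -48708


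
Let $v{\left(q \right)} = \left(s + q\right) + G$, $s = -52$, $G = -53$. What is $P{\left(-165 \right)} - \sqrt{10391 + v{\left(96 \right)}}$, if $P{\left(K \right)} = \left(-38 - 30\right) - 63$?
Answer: $-131 - \sqrt{10382} \approx -232.89$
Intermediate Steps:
$P{\left(K \right)} = -131$ ($P{\left(K \right)} = -68 - 63 = -131$)
$v{\left(q \right)} = -105 + q$ ($v{\left(q \right)} = \left(-52 + q\right) - 53 = -105 + q$)
$P{\left(-165 \right)} - \sqrt{10391 + v{\left(96 \right)}} = -131 - \sqrt{10391 + \left(-105 + 96\right)} = -131 - \sqrt{10391 - 9} = -131 - \sqrt{10382}$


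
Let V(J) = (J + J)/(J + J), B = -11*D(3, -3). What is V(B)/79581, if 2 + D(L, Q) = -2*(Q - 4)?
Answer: 1/79581 ≈ 1.2566e-5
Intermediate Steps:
D(L, Q) = 6 - 2*Q (D(L, Q) = -2 - 2*(Q - 4) = -2 - 2*(-4 + Q) = -2 + (8 - 2*Q) = 6 - 2*Q)
B = -132 (B = -11*(6 - 2*(-3)) = -11*(6 + 6) = -11*12 = -132)
V(J) = 1 (V(J) = (2*J)/((2*J)) = (2*J)*(1/(2*J)) = 1)
V(B)/79581 = 1/79581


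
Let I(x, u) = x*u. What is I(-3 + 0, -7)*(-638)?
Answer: -13398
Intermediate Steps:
I(x, u) = u*x
I(-3 + 0, -7)*(-638) = -7*(-3 + 0)*(-638) = -7*(-3)*(-638) = 21*(-638) = -13398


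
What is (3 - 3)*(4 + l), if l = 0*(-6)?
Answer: 0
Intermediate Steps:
l = 0
(3 - 3)*(4 + l) = (3 - 3)*(4 + 0) = 0*4 = 0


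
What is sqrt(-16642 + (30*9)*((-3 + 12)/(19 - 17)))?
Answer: I*sqrt(15427) ≈ 124.21*I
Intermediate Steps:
sqrt(-16642 + (30*9)*((-3 + 12)/(19 - 17))) = sqrt(-16642 + 270*(9/2)) = sqrt(-16642 + 1215) = sqrt(-15427) = I*sqrt(15427)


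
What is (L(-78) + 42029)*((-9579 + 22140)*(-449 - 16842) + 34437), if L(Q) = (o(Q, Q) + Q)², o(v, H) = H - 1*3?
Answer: -14616892460340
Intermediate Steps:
o(v, H) = -3 + H (o(v, H) = H - 3 = -3 + H)
L(Q) = (-3 + 2*Q)² (L(Q) = ((-3 + Q) + Q)² = (-3 + 2*Q)²)
(L(-78) + 42029)*((-9579 + 22140)*(-449 - 16842) + 34437) = ((-3 + 2*(-78))² + 42029)*((-9579 + 22140)*(-449 - 16842) + 34437) = ((-3 - 156)² + 42029)*(12561*(-17291) + 34437) = ((-159)² + 42029)*(-217192251 + 34437) = (25281 + 42029)*(-217157814) = 67310*(-217157814) = -14616892460340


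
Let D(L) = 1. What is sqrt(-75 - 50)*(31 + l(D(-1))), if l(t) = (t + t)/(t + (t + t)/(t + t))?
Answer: 160*I*sqrt(5) ≈ 357.77*I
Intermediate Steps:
l(t) = 2*t/(1 + t) (l(t) = (2*t)/(t + (2*t)/((2*t))) = (2*t)/(t + (2*t)*(1/(2*t))) = (2*t)/(t + 1) = (2*t)/(1 + t) = 2*t/(1 + t))
sqrt(-75 - 50)*(31 + l(D(-1))) = sqrt(-75 - 50)*(31 + 2*1/(1 + 1)) = sqrt(-125)*(31 + 2*1/2) = (5*I*sqrt(5))*(31 + 2*1*(1/2)) = (5*I*sqrt(5))*(31 + 1) = (5*I*sqrt(5))*32 = 160*I*sqrt(5)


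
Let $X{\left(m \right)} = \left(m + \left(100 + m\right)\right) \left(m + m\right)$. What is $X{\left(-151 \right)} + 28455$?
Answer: $89459$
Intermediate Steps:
$X{\left(m \right)} = 2 m \left(100 + 2 m\right)$ ($X{\left(m \right)} = \left(100 + 2 m\right) 2 m = 2 m \left(100 + 2 m\right)$)
$X{\left(-151 \right)} + 28455 = 4 \left(-151\right) \left(50 - 151\right) + 28455 = 4 \left(-151\right) \left(-101\right) + 28455 = 61004 + 28455 = 89459$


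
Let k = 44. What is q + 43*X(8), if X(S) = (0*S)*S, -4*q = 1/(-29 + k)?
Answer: -1/60 ≈ -0.016667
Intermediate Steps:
q = -1/60 (q = -1/(4*(-29 + 44)) = -¼/15 = -¼*1/15 = -1/60 ≈ -0.016667)
X(S) = 0 (X(S) = 0*S = 0)
q + 43*X(8) = -1/60 + 43*0 = -1/60 + 0 = -1/60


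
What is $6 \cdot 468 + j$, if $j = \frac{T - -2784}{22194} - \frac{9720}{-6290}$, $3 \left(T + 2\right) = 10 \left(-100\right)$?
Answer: $\frac{58834298681}{20940039} \approx 2809.7$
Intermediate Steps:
$T = - \frac{1006}{3}$ ($T = -2 + \frac{10 \left(-100\right)}{3} = -2 + \frac{1}{3} \left(-1000\right) = -2 - \frac{1000}{3} = - \frac{1006}{3} \approx -335.33$)
$j = \frac{34669169}{20940039}$ ($j = \frac{- \frac{1006}{3} - -2784}{22194} - \frac{9720}{-6290} = \left(- \frac{1006}{3} + 2784\right) \frac{1}{22194} - - \frac{972}{629} = \frac{7346}{3} \cdot \frac{1}{22194} + \frac{972}{629} = \frac{3673}{33291} + \frac{972}{629} = \frac{34669169}{20940039} \approx 1.6556$)
$6 \cdot 468 + j = 6 \cdot 468 + \frac{34669169}{20940039} = 2808 + \frac{34669169}{20940039} = \frac{58834298681}{20940039}$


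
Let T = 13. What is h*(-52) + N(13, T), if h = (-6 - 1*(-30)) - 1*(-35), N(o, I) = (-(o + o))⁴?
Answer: 453908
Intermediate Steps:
N(o, I) = 16*o⁴ (N(o, I) = (-2*o)⁴ = 16*o⁴)
h = 59 (h = (-6 + 30) + 35 = 24 + 35 = 59)
h*(-52) + N(13, T) = 59*(-52) + 16*13⁴ = -3068 + 16*28561 = -3068 + 456976 = 453908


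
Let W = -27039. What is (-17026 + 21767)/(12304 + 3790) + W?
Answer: -435160925/16094 ≈ -27039.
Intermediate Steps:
(-17026 + 21767)/(12304 + 3790) + W = (-17026 + 21767)/(12304 + 3790) - 27039 = 4741/16094 - 27039 = -435160925/16094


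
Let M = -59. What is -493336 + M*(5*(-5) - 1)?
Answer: -491802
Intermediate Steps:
-493336 + M*(5*(-5) - 1) = -493336 - 59*(5*(-5) - 1) = -493336 - 59*(-25 - 1) = -493336 - 59*(-26) = -493336 + 1534 = -491802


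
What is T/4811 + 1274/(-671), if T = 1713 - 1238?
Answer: -5810489/3228181 ≈ -1.7999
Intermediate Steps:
T = 475
T/4811 + 1274/(-671) = 475/4811 + 1274/(-671) = 475*(1/4811) + 1274*(-1/671) = 475/4811 - 1274/671 = -5810489/3228181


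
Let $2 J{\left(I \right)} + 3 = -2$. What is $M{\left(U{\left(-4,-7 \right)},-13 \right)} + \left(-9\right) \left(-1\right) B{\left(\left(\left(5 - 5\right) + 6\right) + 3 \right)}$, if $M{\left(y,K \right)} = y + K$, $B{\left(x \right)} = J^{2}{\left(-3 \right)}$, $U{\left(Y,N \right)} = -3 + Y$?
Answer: $\frac{145}{4} \approx 36.25$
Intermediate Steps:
$J{\left(I \right)} = - \frac{5}{2}$ ($J{\left(I \right)} = - \frac{3}{2} + \frac{1}{2} \left(-2\right) = - \frac{3}{2} - 1 = - \frac{5}{2}$)
$B{\left(x \right)} = \frac{25}{4}$ ($B{\left(x \right)} = \left(- \frac{5}{2}\right)^{2} = \frac{25}{4}$)
$M{\left(y,K \right)} = K + y$
$M{\left(U{\left(-4,-7 \right)},-13 \right)} + \left(-9\right) \left(-1\right) B{\left(\left(\left(5 - 5\right) + 6\right) + 3 \right)} = \left(-13 - 7\right) + \left(-9\right) \left(-1\right) \frac{25}{4} = \left(-13 - 7\right) + 9 \cdot \frac{25}{4} = -20 + \frac{225}{4} = \frac{145}{4}$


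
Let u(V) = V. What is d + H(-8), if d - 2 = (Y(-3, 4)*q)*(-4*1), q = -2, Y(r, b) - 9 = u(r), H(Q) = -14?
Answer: 36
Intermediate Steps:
Y(r, b) = 9 + r
d = 50 (d = 2 + ((9 - 3)*(-2))*(-4*1) = 2 + (6*(-2))*(-4) = 2 - 12*(-4) = 2 + 48 = 50)
d + H(-8) = 50 - 14 = 36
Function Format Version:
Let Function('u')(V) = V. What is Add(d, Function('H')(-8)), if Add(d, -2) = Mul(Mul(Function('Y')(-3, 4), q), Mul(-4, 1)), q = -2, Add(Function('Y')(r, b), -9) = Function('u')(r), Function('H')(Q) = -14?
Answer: 36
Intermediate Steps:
Function('Y')(r, b) = Add(9, r)
d = 50 (d = Add(2, Mul(Mul(Add(9, -3), -2), Mul(-4, 1))) = Add(2, Mul(Mul(6, -2), -4)) = Add(2, Mul(-12, -4)) = Add(2, 48) = 50)
Add(d, Function('H')(-8)) = Add(50, -14) = 36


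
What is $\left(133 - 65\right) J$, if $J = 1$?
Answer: $68$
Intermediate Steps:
$\left(133 - 65\right) J = \left(133 - 65\right) 1 = 68 \cdot 1 = 68$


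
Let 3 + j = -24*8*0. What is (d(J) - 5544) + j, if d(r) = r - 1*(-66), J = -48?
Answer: -5529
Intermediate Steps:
d(r) = 66 + r (d(r) = r + 66 = 66 + r)
j = -3 (j = -3 - 24*8*0 = -3 - 192*0 = -3 + 0 = -3)
(d(J) - 5544) + j = ((66 - 48) - 5544) - 3 = (18 - 5544) - 3 = -5526 - 3 = -5529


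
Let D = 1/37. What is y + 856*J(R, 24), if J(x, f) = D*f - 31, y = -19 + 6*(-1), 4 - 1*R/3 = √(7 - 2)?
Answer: -962213/37 ≈ -26006.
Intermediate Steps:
R = 12 - 3*√5 (R = 12 - 3*√(7 - 2) = 12 - 3*√5 ≈ 5.2918)
y = -25 (y = -19 - 6 = -25)
D = 1/37 ≈ 0.027027
J(x, f) = -31 + f/37 (J(x, f) = f/37 - 31 = -31 + f/37)
y + 856*J(R, 24) = -25 + 856*(-31 + (1/37)*24) = -25 + 856*(-31 + 24/37) = -25 + 856*(-1123/37) = -25 - 961288/37 = -962213/37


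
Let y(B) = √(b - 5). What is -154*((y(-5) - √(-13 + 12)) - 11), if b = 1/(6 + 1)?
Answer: 1694 + 154*I - 22*I*√238 ≈ 1694.0 - 185.4*I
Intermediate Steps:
b = ⅐ (b = 1/7 = ⅐ ≈ 0.14286)
y(B) = I*√238/7 (y(B) = √(⅐ - 5) = √(-34/7) = I*√238/7)
-154*((y(-5) - √(-13 + 12)) - 11) = -154*((I*√238/7 - √(-13 + 12)) - 11) = -154*((I*√238/7 - √(-1)) - 11) = -154*((I*√238/7 - I) - 11) = -154*((-I + I*√238/7) - 11) = -154*(-11 - I + I*√238/7) = 1694 + 154*I - 22*I*√238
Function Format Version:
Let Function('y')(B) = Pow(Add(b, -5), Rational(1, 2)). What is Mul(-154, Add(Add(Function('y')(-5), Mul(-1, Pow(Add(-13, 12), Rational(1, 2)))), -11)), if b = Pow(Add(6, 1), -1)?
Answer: Add(1694, Mul(154, I), Mul(-22, I, Pow(238, Rational(1, 2)))) ≈ Add(1694.0, Mul(-185.40, I))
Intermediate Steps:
b = Rational(1, 7) (b = Pow(7, -1) = Rational(1, 7) ≈ 0.14286)
Function('y')(B) = Mul(Rational(1, 7), I, Pow(238, Rational(1, 2))) (Function('y')(B) = Pow(Add(Rational(1, 7), -5), Rational(1, 2)) = Pow(Rational(-34, 7), Rational(1, 2)) = Mul(Rational(1, 7), I, Pow(238, Rational(1, 2))))
Mul(-154, Add(Add(Function('y')(-5), Mul(-1, Pow(Add(-13, 12), Rational(1, 2)))), -11)) = Mul(-154, Add(Add(Mul(Rational(1, 7), I, Pow(238, Rational(1, 2))), Mul(-1, Pow(Add(-13, 12), Rational(1, 2)))), -11)) = Mul(-154, Add(Add(Mul(Rational(1, 7), I, Pow(238, Rational(1, 2))), Mul(-1, Pow(-1, Rational(1, 2)))), -11)) = Mul(-154, Add(Add(Mul(Rational(1, 7), I, Pow(238, Rational(1, 2))), Mul(-1, I)), -11)) = Mul(-154, Add(Add(Mul(-1, I), Mul(Rational(1, 7), I, Pow(238, Rational(1, 2)))), -11)) = Mul(-154, Add(-11, Mul(-1, I), Mul(Rational(1, 7), I, Pow(238, Rational(1, 2))))) = Add(1694, Mul(154, I), Mul(-22, I, Pow(238, Rational(1, 2))))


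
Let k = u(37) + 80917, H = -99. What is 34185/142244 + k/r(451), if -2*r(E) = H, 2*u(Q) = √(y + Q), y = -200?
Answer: 535425577/327492 + I*√163/99 ≈ 1634.9 + 0.12896*I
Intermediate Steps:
u(Q) = √(-200 + Q)/2
r(E) = 99/2 (r(E) = -½*(-99) = 99/2)
k = 80917 + I*√163/2 (k = √(-200 + 37)/2 + 80917 = √(-163)/2 + 80917 = (I*√163)/2 + 80917 = I*√163/2 + 80917 = 80917 + I*√163/2 ≈ 80917.0 + 6.3836*I)
34185/142244 + k/r(451) = 34185/142244 + (80917 + I*√163/2)/(99/2) = 34185*(1/142244) + (80917 + I*√163/2)*(2/99) = 795/3308 + (161834/99 + I*√163/99) = 535425577/327492 + I*√163/99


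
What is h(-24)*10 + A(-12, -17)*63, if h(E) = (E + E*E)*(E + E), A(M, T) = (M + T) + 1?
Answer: -266724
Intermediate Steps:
A(M, T) = 1 + M + T
h(E) = 2*E*(E + E²) (h(E) = (E + E²)*(2*E) = 2*E*(E + E²))
h(-24)*10 + A(-12, -17)*63 = (2*(-24)²*(1 - 24))*10 + (1 - 12 - 17)*63 = (2*576*(-23))*10 - 28*63 = -26496*10 - 1764 = -264960 - 1764 = -266724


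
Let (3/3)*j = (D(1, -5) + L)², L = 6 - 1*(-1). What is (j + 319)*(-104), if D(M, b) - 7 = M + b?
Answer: -43576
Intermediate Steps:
D(M, b) = 7 + M + b (D(M, b) = 7 + (M + b) = 7 + M + b)
L = 7 (L = 6 + 1 = 7)
j = 100 (j = ((7 + 1 - 5) + 7)² = (3 + 7)² = 10² = 100)
(j + 319)*(-104) = (100 + 319)*(-104) = 419*(-104) = -43576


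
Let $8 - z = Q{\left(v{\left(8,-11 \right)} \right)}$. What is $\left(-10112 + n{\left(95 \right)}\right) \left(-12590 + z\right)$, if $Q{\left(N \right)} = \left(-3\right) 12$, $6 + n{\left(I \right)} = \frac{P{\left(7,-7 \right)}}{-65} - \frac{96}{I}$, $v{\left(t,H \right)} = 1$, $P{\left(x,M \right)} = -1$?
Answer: $\frac{156786847614}{1235} \approx 1.2695 \cdot 10^{8}$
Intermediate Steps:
$n{\left(I \right)} = - \frac{389}{65} - \frac{96}{I}$ ($n{\left(I \right)} = -6 - \left(- \frac{1}{65} + \frac{96}{I}\right) = -6 + \left(\frac{1}{65} - \frac{96}{I}\right) = - \frac{389}{65} - \frac{96}{I}$)
$Q{\left(N \right)} = -36$
$z = 44$ ($z = 8 - -36 = 8 + 36 = 44$)
$\left(-10112 + n{\left(95 \right)}\right) \left(-12590 + z\right) = \left(-10112 - \left(\frac{389}{65} + \frac{96}{95}\right)\right) \left(-12590 + 44\right) = \left(-10112 - \frac{8639}{1235}\right) \left(-12546\right) = \left(- \frac{12496959}{1235}\right) \left(-12546\right) = \frac{156786847614}{1235}$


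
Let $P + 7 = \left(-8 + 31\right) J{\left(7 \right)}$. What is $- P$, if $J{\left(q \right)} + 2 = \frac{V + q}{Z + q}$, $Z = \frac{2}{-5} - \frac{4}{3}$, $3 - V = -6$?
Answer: $- \frac{1333}{79} \approx -16.873$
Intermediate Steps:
$V = 9$ ($V = 3 - -6 = 3 + 6 = 9$)
$Z = - \frac{26}{15}$ ($Z = 2 \left(- \frac{1}{5}\right) - \frac{4}{3} = - \frac{2}{5} - \frac{4}{3} = - \frac{26}{15} \approx -1.7333$)
$J{\left(q \right)} = -2 + \frac{9 + q}{- \frac{26}{15} + q}$
$P = \frac{1333}{79}$ ($P = -7 + \left(-8 + 31\right) \frac{187 - 105}{-26 + 15 \cdot 7} = -7 + 23 \frac{187 - 105}{-26 + 105} = -7 + 23 \cdot \frac{1}{79} \cdot 82 = -7 + 23 \cdot \frac{82}{79} = -7 + \frac{1886}{79} = \frac{1333}{79} \approx 16.873$)
$- P = \left(-1\right) \frac{1333}{79} = - \frac{1333}{79}$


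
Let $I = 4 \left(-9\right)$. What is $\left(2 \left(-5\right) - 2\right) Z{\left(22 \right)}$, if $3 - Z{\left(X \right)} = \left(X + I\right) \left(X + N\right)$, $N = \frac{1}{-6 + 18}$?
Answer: $-3746$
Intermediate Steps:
$I = -36$
$N = \frac{1}{12} \approx 0.083333$
$Z{\left(X \right)} = 3 - \left(-36 + X\right) \left(\frac{1}{12} + X\right)$ ($Z{\left(X \right)} = 3 - \left(X - 36\right) \left(X + \frac{1}{12}\right) = 3 - \left(-36 + X\right) \left(\frac{1}{12} + X\right)$)
$\left(2 \left(-5\right) - 2\right) Z{\left(22 \right)} = \left(2 \left(-5\right) - 2\right) \left(6 - 22^{2} + \frac{431}{12} \cdot 22\right) = \left(-10 - 2\right) \left(6 - 484 + \frac{4741}{6}\right) = - 12 \left(6 - 484 + \frac{4741}{6}\right) = \left(-12\right) \frac{1873}{6} = -3746$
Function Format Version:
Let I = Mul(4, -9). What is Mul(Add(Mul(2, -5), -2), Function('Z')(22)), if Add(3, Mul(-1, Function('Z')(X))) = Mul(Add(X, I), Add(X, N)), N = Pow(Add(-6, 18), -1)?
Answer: -3746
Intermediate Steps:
I = -36
N = Rational(1, 12) (N = Pow(12, -1) = Rational(1, 12) ≈ 0.083333)
Function('Z')(X) = Add(3, Mul(-1, Add(-36, X), Add(Rational(1, 12), X))) (Function('Z')(X) = Add(3, Mul(-1, Mul(Add(X, -36), Add(X, Rational(1, 12))))) = Add(3, Mul(-1, Mul(Add(-36, X), Add(Rational(1, 12), X)))) = Add(3, Mul(-1, Add(-36, X), Add(Rational(1, 12), X))))
Mul(Add(Mul(2, -5), -2), Function('Z')(22)) = Mul(Add(Mul(2, -5), -2), Add(6, Mul(-1, Pow(22, 2)), Mul(Rational(431, 12), 22))) = Mul(Add(-10, -2), Add(6, Mul(-1, 484), Rational(4741, 6))) = Mul(-12, Add(6, -484, Rational(4741, 6))) = Mul(-12, Rational(1873, 6)) = -3746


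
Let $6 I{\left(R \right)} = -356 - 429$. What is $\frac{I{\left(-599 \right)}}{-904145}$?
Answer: $\frac{157}{1084974} \approx 0.0001447$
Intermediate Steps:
$I{\left(R \right)} = - \frac{785}{6}$ ($I{\left(R \right)} = \frac{-356 - 429}{6} = \frac{1}{6} \left(-785\right) = - \frac{785}{6}$)
$\frac{I{\left(-599 \right)}}{-904145} = - \frac{785}{6 \left(-904145\right)} = \left(- \frac{785}{6}\right) \left(- \frac{1}{904145}\right) = \frac{157}{1084974}$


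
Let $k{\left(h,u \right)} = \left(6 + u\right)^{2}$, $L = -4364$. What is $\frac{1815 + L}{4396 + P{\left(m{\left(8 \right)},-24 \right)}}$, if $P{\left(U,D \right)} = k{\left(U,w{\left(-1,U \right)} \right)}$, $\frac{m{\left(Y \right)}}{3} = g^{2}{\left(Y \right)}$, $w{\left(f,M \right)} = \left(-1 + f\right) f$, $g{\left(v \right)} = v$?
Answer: $- \frac{2549}{4460} \approx -0.57152$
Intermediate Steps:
$w{\left(f,M \right)} = f \left(-1 + f\right)$
$m{\left(Y \right)} = 3 Y^{2}$
$P{\left(U,D \right)} = 64$ ($P{\left(U,D \right)} = \left(6 - \left(-1 - 1\right)\right)^{2} = \left(6 - -2\right)^{2} = \left(6 + 2\right)^{2} = 8^{2} = 64$)
$\frac{1815 + L}{4396 + P{\left(m{\left(8 \right)},-24 \right)}} = \frac{1815 - 4364}{4396 + 64} = - \frac{2549}{4460}$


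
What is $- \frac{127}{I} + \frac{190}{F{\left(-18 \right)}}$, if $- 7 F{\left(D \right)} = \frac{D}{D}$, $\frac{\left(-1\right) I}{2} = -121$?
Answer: $- \frac{321987}{242} \approx -1330.5$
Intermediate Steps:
$I = 242$ ($I = \left(-2\right) \left(-121\right) = 242$)
$F{\left(D \right)} = - \frac{1}{7}$ ($F{\left(D \right)} = - \frac{D \frac{1}{D}}{7} = \left(- \frac{1}{7}\right) 1 = - \frac{1}{7}$)
$- \frac{127}{I} + \frac{190}{F{\left(-18 \right)}} = - \frac{127}{242} + \frac{190}{- \frac{1}{7}} = \left(-127\right) \frac{1}{242} + 190 \left(-7\right) = - \frac{127}{242} - 1330 = - \frac{321987}{242}$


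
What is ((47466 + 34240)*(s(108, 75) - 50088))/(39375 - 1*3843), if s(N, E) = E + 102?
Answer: -679671361/5922 ≈ -1.1477e+5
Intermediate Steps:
s(N, E) = 102 + E
((47466 + 34240)*(s(108, 75) - 50088))/(39375 - 1*3843) = ((47466 + 34240)*((102 + 75) - 50088))/(39375 - 1*3843) = (81706*(177 - 50088))/(39375 - 3843) = (81706*(-49911))/35532 = -4078028166*1/35532 = -679671361/5922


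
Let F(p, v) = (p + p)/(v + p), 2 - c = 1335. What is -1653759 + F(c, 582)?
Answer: -1241970343/751 ≈ -1.6538e+6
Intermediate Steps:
c = -1333 (c = 2 - 1*1335 = 2 - 1335 = -1333)
F(p, v) = 2*p/(p + v) (F(p, v) = (2*p)/(p + v) = 2*p/(p + v))
-1653759 + F(c, 582) = -1653759 + 2*(-1333)/(-1333 + 582) = -1653759 + 2*(-1333)/(-751) = -1653759 + 2*(-1333)*(-1/751) = -1653759 + 2666/751 = -1241970343/751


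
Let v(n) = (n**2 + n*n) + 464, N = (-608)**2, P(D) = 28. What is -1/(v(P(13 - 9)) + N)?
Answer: -1/371696 ≈ -2.6904e-6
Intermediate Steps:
N = 369664
v(n) = 464 + 2*n**2 (v(n) = (n**2 + n**2) + 464 = 2*n**2 + 464 = 464 + 2*n**2)
-1/(v(P(13 - 9)) + N) = -1/((464 + 2*28**2) + 369664) = -1/((464 + 2*784) + 369664) = -1/((464 + 1568) + 369664) = -1/(2032 + 369664) = -1/371696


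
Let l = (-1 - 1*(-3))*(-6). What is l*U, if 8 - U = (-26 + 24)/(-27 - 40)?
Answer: -6408/67 ≈ -95.642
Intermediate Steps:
l = -12 (l = (-1 + 3)*(-6) = 2*(-6) = -12)
U = 534/67 (U = 8 - (-26 + 24)/(-27 - 40) = 8 - (-2)/(-67) = 8 - (-2)*(-1)/67 = 8 - 1*2/67 = 8 - 2/67 = 534/67 ≈ 7.9701)
l*U = -12*534/67 = -6408/67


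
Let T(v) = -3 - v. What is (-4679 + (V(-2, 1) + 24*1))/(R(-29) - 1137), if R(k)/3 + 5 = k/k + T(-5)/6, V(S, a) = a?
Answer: 2327/574 ≈ 4.0540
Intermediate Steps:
R(k) = -11 (R(k) = -15 + 3*(k/k + (-3 - 1*(-5))/6) = -15 + 3*(1 + (-3 + 5)*(1/6)) = -15 + 3*(1 + 2*(1/6)) = -15 + 3*(1 + 1/3) = -15 + 3*(4/3) = -15 + 4 = -11)
(-4679 + (V(-2, 1) + 24*1))/(R(-29) - 1137) = (-4679 + (1 + 24*1))/(-11 - 1137) = (-4679 + (1 + 24))/(-1148) = (-4679 + 25)*(-1/1148) = -4654*(-1/1148) = 2327/574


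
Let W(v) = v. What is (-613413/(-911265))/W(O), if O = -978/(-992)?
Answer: 33805872/49512065 ≈ 0.68278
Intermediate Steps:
O = 489/496 (O = -978*(-1/992) = 489/496 ≈ 0.98589)
(-613413/(-911265))/W(O) = (-613413/(-911265))/(489/496) = -613413*(-1/911265)*(496/489) = (204471/303755)*(496/489) = 33805872/49512065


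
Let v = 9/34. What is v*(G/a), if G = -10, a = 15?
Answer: -3/17 ≈ -0.17647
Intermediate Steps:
v = 9/34 (v = 9*(1/34) = 9/34 ≈ 0.26471)
v*(G/a) = 9*(-10/15)/34 = 9*(-10*1/15)/34 = (9/34)*(-⅔) = -3/17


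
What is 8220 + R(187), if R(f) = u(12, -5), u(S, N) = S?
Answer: 8232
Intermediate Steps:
R(f) = 12
8220 + R(187) = 8220 + 12 = 8232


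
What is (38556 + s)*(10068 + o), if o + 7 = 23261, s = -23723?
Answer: 494265226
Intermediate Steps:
o = 23254 (o = -7 + 23261 = 23254)
(38556 + s)*(10068 + o) = (38556 - 23723)*(10068 + 23254) = 14833*33322 = 494265226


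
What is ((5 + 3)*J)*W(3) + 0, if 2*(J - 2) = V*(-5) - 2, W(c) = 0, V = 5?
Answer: 0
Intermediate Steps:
J = -23/2 (J = 2 + (5*(-5) - 2)/2 = 2 + (-25 - 2)/2 = 2 + (1/2)*(-27) = 2 - 27/2 = -23/2 ≈ -11.500)
((5 + 3)*J)*W(3) + 0 = ((5 + 3)*(-23/2))*0 + 0 = (8*(-23/2))*0 + 0 = -92*0 + 0 = 0 + 0 = 0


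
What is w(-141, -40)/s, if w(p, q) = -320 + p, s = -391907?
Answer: 461/391907 ≈ 0.0011763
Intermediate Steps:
w(-141, -40)/s = (-320 - 141)/(-391907) = -461*(-1/391907) = 461/391907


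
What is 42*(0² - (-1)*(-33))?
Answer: -1386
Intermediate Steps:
42*(0² - (-1)*(-33)) = 42*(0 - 1*33) = 42*(0 - 33) = 42*(-33) = -1386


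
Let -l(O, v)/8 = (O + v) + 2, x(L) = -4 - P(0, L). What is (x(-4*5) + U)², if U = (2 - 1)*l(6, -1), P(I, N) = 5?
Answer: 4225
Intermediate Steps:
x(L) = -9 (x(L) = -4 - 1*5 = -4 - 5 = -9)
l(O, v) = -16 - 8*O - 8*v (l(O, v) = -8*((O + v) + 2) = -8*(2 + O + v) = -16 - 8*O - 8*v)
U = -56 (U = (2 - 1)*(-16 - 8*6 - 8*(-1)) = 1*(-16 - 48 + 8) = 1*(-56) = -56)
(x(-4*5) + U)² = (-9 - 56)² = (-65)² = 4225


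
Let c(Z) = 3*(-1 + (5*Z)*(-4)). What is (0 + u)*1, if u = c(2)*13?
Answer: -1599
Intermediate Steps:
c(Z) = -3 - 60*Z (c(Z) = 3*(-1 - 20*Z) = -3 - 60*Z)
u = -1599 (u = (-3 - 60*2)*13 = (-3 - 120)*13 = -123*13 = -1599)
(0 + u)*1 = (0 - 1599)*1 = -1599*1 = -1599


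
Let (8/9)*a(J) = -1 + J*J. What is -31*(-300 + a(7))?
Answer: 7626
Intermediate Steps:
a(J) = -9/8 + 9*J²/8 (a(J) = 9*(-1 + J*J)/8 = 9*(-1 + J²)/8 = -9/8 + 9*J²/8)
-31*(-300 + a(7)) = -31*(-300 + (-9/8 + (9/8)*7²)) = -31*(-300 + (-9/8 + (9/8)*49)) = -31*(-300 + (-9/8 + 441/8)) = -31*(-300 + 54) = -31*(-246) = 7626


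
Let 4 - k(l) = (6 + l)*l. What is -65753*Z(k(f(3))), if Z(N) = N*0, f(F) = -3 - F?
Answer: 0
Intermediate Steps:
k(l) = 4 - l*(6 + l) (k(l) = 4 - (6 + l)*l = 4 - l*(6 + l))
Z(N) = 0
-65753*Z(k(f(3))) = -65753*0 = 0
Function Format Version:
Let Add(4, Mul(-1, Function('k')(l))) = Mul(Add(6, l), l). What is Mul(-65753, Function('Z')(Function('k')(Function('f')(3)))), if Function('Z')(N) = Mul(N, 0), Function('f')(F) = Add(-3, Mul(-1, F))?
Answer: 0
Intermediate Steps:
Function('k')(l) = Add(4, Mul(-1, l, Add(6, l))) (Function('k')(l) = Add(4, Mul(-1, Mul(Add(6, l), l))) = Add(4, Mul(-1, Mul(l, Add(6, l)))) = Add(4, Mul(-1, l, Add(6, l))))
Function('Z')(N) = 0
Mul(-65753, Function('Z')(Function('k')(Function('f')(3)))) = Mul(-65753, 0) = 0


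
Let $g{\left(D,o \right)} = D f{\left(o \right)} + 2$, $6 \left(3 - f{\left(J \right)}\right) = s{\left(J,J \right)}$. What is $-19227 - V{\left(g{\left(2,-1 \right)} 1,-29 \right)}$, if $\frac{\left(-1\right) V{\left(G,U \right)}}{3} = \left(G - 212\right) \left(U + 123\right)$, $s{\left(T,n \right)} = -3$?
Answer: $-76473$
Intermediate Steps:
$f{\left(J \right)} = \frac{7}{2}$ ($f{\left(J \right)} = 3 - - \frac{1}{2} = 3 + \frac{1}{2} = \frac{7}{2}$)
$g{\left(D,o \right)} = 2 + \frac{7 D}{2}$ ($g{\left(D,o \right)} = D \frac{7}{2} + 2 = \frac{7 D}{2} + 2 = 2 + \frac{7 D}{2}$)
$V{\left(G,U \right)} = - 3 \left(-212 + G\right) \left(123 + U\right)$ ($V{\left(G,U \right)} = - 3 \left(G - 212\right) \left(U + 123\right) = - 3 \left(-212 + G\right) \left(123 + U\right)$)
$-19227 - V{\left(g{\left(2,-1 \right)} 1,-29 \right)} = -19227 - \left(78228 - 369 \left(2 + \frac{7}{2} \cdot 2\right) 1 + 636 \left(-29\right) - 3 \left(2 + \frac{7}{2} \cdot 2\right) 1 \left(-29\right)\right) = -19227 - \left(78228 - 369 \left(2 + 7\right) 1 - 18444 - 3 \left(2 + 7\right) 1 \left(-29\right)\right) = -19227 - \left(78228 - 369 \cdot 9 \cdot 1 - 18444 - 3 \cdot 9 \cdot 1 \left(-29\right)\right) = -19227 - \left(78228 - 3321 - 18444 - 27 \left(-29\right)\right) = -19227 - \left(78228 - 3321 - 18444 + 783\right) = -19227 - 57246 = -76473$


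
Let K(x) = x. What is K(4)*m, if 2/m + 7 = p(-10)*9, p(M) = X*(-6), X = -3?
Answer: 8/155 ≈ 0.051613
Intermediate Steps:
p(M) = 18 (p(M) = -3*(-6) = 18)
m = 2/155 (m = 2/(-7 + 18*9) = 2/(-7 + 162) = 2/155 ≈ 0.012903)
K(4)*m = 4*(2/155) = 8/155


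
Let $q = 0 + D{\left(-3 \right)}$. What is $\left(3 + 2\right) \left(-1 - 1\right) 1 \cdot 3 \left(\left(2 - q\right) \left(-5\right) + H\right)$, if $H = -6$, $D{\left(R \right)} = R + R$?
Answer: $1380$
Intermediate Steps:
$D{\left(R \right)} = 2 R$
$q = -6$ ($q = 0 + 2 \left(-3\right) = 0 - 6 = -6$)
$\left(3 + 2\right) \left(-1 - 1\right) 1 \cdot 3 \left(\left(2 - q\right) \left(-5\right) + H\right) = \left(3 + 2\right) \left(-1 - 1\right) 1 \cdot 3 \left(\left(2 - -6\right) \left(-5\right) - 6\right) = 5 \left(-2\right) 1 \cdot 3 \left(\left(2 + 6\right) \left(-5\right) - 6\right) = \left(-10\right) 1 \cdot 3 \left(8 \left(-5\right) - 6\right) = \left(-10\right) 3 \left(-40 - 6\right) = \left(-30\right) \left(-46\right) = 1380$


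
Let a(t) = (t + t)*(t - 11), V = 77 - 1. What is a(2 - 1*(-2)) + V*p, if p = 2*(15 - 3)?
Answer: 1768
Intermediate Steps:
V = 76
p = 24 (p = 2*12 = 24)
a(t) = 2*t*(-11 + t) (a(t) = (2*t)*(-11 + t) = 2*t*(-11 + t))
a(2 - 1*(-2)) + V*p = 2*(2 - 1*(-2))*(-11 + (2 - 1*(-2))) + 76*24 = 2*(2 + 2)*(-11 + (2 + 2)) + 1824 = 2*4*(-11 + 4) + 1824 = 2*4*(-7) + 1824 = -56 + 1824 = 1768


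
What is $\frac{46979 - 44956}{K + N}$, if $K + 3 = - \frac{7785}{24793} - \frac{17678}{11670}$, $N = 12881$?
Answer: $\frac{292661654565}{1862759051288} \approx 0.15711$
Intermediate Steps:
$K = - \frac{698572267}{144667155}$ ($K = -3 - \left(\frac{7785}{24793} + \frac{8839}{5835}\right) = -3 - \frac{264570802}{144667155} = - \frac{698572267}{144667155} \approx -4.8288$)
$\frac{46979 - 44956}{K + N} = \frac{46979 - 44956}{- \frac{698572267}{144667155} + 12881} = \frac{2023}{\frac{1862759051288}{144667155}} = 2023 \cdot \frac{144667155}{1862759051288} = \frac{292661654565}{1862759051288}$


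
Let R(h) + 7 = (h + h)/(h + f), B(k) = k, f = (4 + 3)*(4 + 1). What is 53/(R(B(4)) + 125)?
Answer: 2067/4610 ≈ 0.44837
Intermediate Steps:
f = 35 (f = 7*5 = 35)
R(h) = -7 + 2*h/(35 + h) (R(h) = -7 + (h + h)/(h + 35) = -7 + (2*h)/(35 + h) = -7 + 2*h/(35 + h))
53/(R(B(4)) + 125) = 53/(5*(-49 - 1*4)/(35 + 4) + 125) = 53/(5*(-49 - 4)/39 + 125) = 53/(5*(1/39)*(-53) + 125) = 53/(-265/39 + 125) = 53/(4610/39) = 53*(39/4610) = 2067/4610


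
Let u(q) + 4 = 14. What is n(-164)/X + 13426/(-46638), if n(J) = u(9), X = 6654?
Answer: -7405852/25860771 ≈ -0.28637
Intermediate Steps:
u(q) = 10 (u(q) = -4 + 14 = 10)
n(J) = 10
n(-164)/X + 13426/(-46638) = 10/6654 + 13426/(-46638) = 10*(1/6654) + 13426*(-1/46638) = 5/3327 - 6713/23319 = -7405852/25860771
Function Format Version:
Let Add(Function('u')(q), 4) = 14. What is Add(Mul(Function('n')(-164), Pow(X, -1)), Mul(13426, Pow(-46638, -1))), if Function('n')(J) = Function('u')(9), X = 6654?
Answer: Rational(-7405852, 25860771) ≈ -0.28637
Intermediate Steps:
Function('u')(q) = 10 (Function('u')(q) = Add(-4, 14) = 10)
Function('n')(J) = 10
Add(Mul(Function('n')(-164), Pow(X, -1)), Mul(13426, Pow(-46638, -1))) = Add(Mul(10, Pow(6654, -1)), Mul(13426, Pow(-46638, -1))) = Add(Mul(10, Rational(1, 6654)), Mul(13426, Rational(-1, 46638))) = Add(Rational(5, 3327), Rational(-6713, 23319)) = Rational(-7405852, 25860771)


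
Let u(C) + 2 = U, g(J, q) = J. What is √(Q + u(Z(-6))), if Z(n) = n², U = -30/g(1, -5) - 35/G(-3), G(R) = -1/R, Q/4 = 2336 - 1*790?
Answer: √6047 ≈ 77.762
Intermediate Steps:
Q = 6184 (Q = 4*(2336 - 1*790) = 4*(2336 - 790) = 4*1546 = 6184)
U = -135 (U = -30/1 - 35/((-1/(-3))) = -30*1 - 35/((-1*(-⅓))) = -30 - 35/⅓ = -30 - 35*3 = -30 - 105 = -135)
u(C) = -137 (u(C) = -2 - 135 = -137)
√(Q + u(Z(-6))) = √(6184 - 137) = √6047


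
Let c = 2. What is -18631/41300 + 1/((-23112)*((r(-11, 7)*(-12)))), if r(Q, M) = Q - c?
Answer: -16793397533/37226498400 ≈ -0.45111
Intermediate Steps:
r(Q, M) = -2 + Q (r(Q, M) = Q - 1*2 = Q - 2 = -2 + Q)
-18631/41300 + 1/((-23112)*((r(-11, 7)*(-12)))) = -18631/41300 + 1/((-23112)*(((-2 - 11)*(-12)))) = -18631*1/41300 - 1/(23112*((-13*(-12)))) = -18631/41300 - 1/23112/156 = -18631/41300 - 1/23112*1/156 = -18631/41300 - 1/3605472 = -16793397533/37226498400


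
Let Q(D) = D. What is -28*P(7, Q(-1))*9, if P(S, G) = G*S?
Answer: 1764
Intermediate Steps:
-28*P(7, Q(-1))*9 = -(-28)*7*9 = -28*(-7)*9 = 196*9 = 1764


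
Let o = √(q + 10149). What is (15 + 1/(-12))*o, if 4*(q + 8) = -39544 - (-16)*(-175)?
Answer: 179*I*√445/12 ≈ 314.67*I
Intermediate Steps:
q = -10594 (q = -8 + (-39544 - (-16)*(-175))/4 = -8 + (-39544 - 1*2800)/4 = -8 + (-39544 - 2800)/4 = -8 + (¼)*(-42344) = -8 - 10586 = -10594)
o = I*√445 (o = √(-10594 + 10149) = √(-445) = I*√445 ≈ 21.095*I)
(15 + 1/(-12))*o = (15 + 1/(-12))*(I*√445) = (15 - 1/12)*(I*√445) = 179*(I*√445)/12 = 179*I*√445/12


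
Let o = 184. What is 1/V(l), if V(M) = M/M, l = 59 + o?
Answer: 1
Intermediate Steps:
l = 243 (l = 59 + 184 = 243)
V(M) = 1
1/V(l) = 1/1 = 1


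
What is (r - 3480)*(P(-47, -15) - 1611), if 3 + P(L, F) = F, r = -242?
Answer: 6063138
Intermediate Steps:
P(L, F) = -3 + F
(r - 3480)*(P(-47, -15) - 1611) = (-242 - 3480)*((-3 - 15) - 1611) = -3722*(-18 - 1611) = -3722*(-1629) = 6063138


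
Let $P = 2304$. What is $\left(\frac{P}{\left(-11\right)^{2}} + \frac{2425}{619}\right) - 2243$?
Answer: $- \frac{166278856}{74899} \approx -2220.0$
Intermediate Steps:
$\left(\frac{P}{\left(-11\right)^{2}} + \frac{2425}{619}\right) - 2243 = \left(\frac{2304}{\left(-11\right)^{2}} + \frac{2425}{619}\right) - 2243 = \left(\frac{2304}{121} + 2425 \cdot \frac{1}{619}\right) - 2243 = \left(2304 \cdot \frac{1}{121} + \frac{2425}{619}\right) - 2243 = \left(\frac{2304}{121} + \frac{2425}{619}\right) - 2243 = \frac{1719601}{74899} - 2243 = - \frac{166278856}{74899}$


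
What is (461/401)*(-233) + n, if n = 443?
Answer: 70230/401 ≈ 175.14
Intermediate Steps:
(461/401)*(-233) + n = (461/401)*(-233) + 443 = -107413/401 + 443 = 70230/401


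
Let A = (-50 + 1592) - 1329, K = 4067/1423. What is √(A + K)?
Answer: √437097218/1423 ≈ 14.692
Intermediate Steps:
K = 4067/1423 (K = 4067*(1/1423) = 4067/1423 ≈ 2.8580)
A = 213 (A = 1542 - 1329 = 213)
√(A + K) = √(213 + 4067/1423) = √(307166/1423) = √437097218/1423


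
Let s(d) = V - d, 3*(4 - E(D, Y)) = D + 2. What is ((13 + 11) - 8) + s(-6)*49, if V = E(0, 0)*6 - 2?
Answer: 1192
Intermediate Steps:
E(D, Y) = 10/3 - D/3 (E(D, Y) = 4 - (D + 2)/3 = 4 - (2 + D)/3 = 4 + (-⅔ - D/3) = 10/3 - D/3)
V = 18 (V = (10/3 - ⅓*0)*6 - 2 = (10/3 + 0)*6 - 2 = (10/3)*6 - 2 = 20 - 2 = 18)
s(d) = 18 - d
((13 + 11) - 8) + s(-6)*49 = ((13 + 11) - 8) + (18 - 1*(-6))*49 = (24 - 8) + (18 + 6)*49 = 16 + 24*49 = 16 + 1176 = 1192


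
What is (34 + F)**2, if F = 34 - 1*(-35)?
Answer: 10609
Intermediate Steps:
F = 69 (F = 34 + 35 = 69)
(34 + F)**2 = (34 + 69)**2 = 103**2 = 10609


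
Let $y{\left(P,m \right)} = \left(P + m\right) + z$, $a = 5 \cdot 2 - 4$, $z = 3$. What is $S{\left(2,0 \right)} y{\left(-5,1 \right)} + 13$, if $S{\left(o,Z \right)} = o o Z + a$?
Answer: $7$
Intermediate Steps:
$a = 6$ ($a = 10 - 4 = 6$)
$y{\left(P,m \right)} = 3 + P + m$ ($y{\left(P,m \right)} = \left(P + m\right) + 3 = 3 + P + m$)
$S{\left(o,Z \right)} = 6 + Z o^{2}$ ($S{\left(o,Z \right)} = o o Z + 6 = o^{2} Z + 6 = Z o^{2} + 6 = 6 + Z o^{2}$)
$S{\left(2,0 \right)} y{\left(-5,1 \right)} + 13 = \left(6 + 0 \cdot 2^{2}\right) \left(3 - 5 + 1\right) + 13 = \left(6 + 0 \cdot 4\right) \left(-1\right) + 13 = \left(6 + 0\right) \left(-1\right) + 13 = 6 \left(-1\right) + 13 = -6 + 13 = 7$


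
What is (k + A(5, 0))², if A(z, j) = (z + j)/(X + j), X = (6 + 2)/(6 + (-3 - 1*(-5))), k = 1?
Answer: 36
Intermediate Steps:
X = 1 (X = 8/(6 + (-3 + 5)) = 8/(6 + 2) = 8/8 = 8*(⅛) = 1)
A(z, j) = (j + z)/(1 + j) (A(z, j) = (z + j)/(1 + j) = (j + z)/(1 + j))
(k + A(5, 0))² = (1 + (0 + 5)/(1 + 0))² = (1 + 5/1)² = (1 + 1*5)² = (1 + 5)² = 6² = 36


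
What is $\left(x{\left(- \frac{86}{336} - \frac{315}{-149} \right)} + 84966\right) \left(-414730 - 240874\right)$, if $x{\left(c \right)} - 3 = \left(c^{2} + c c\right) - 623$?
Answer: $- \frac{4331544231832656221}{78325128} \approx -5.5302 \cdot 10^{10}$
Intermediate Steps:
$x{\left(c \right)} = -620 + 2 c^{2}$ ($x{\left(c \right)} = 3 - \left(623 - c^{2} - c c\right) = 3 + \left(\left(c^{2} + c^{2}\right) - 623\right) = 3 + \left(2 c^{2} - 623\right) = 3 + \left(-623 + 2 c^{2}\right) = -620 + 2 c^{2}$)
$\left(x{\left(- \frac{86}{336} - \frac{315}{-149} \right)} + 84966\right) \left(-414730 - 240874\right) = \left(\left(-620 + 2 \left(- \frac{86}{336} - \frac{315}{-149}\right)^{2}\right) + 84966\right) \left(-414730 - 240874\right) = \left(\left(-620 + 2 \left(\left(-86\right) \frac{1}{336} - - \frac{315}{149}\right)^{2}\right) + 84966\right) \left(-655604\right) = \left(\left(-620 + 2 \left(- \frac{43}{168} + \frac{315}{149}\right)^{2}\right) + 84966\right) \left(-655604\right) = \left(\left(-620 + 2 \left(\frac{46513}{25032}\right)^{2}\right) + 84966\right) \left(-655604\right) = \left(\left(-620 + 2 \cdot \frac{2163459169}{626601024}\right) + 84966\right) \left(-655604\right) = \left(\left(-620 + \frac{2163459169}{313300512}\right) + 84966\right) \left(-655604\right) = \left(- \frac{192082858271}{313300512} + 84966\right) \left(-655604\right) = \frac{26427808444321}{313300512} \left(-655604\right) = - \frac{4331544231832656221}{78325128}$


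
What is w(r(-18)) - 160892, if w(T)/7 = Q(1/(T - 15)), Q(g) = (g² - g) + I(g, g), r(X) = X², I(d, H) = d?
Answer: -15362129045/95481 ≈ -1.6089e+5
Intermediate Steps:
Q(g) = g² (Q(g) = (g² - g) + g = g²)
w(T) = 7/(-15 + T)² (w(T) = 7*(1/(T - 15))² = 7*(1/(-15 + T))² = 7/(-15 + T)²)
w(r(-18)) - 160892 = 7/(-15 + (-18)²)² - 160892 = 7/(-15 + 324)² - 160892 = 7/309² - 160892 = 7*(1/95481) - 160892 = 7/95481 - 160892 = -15362129045/95481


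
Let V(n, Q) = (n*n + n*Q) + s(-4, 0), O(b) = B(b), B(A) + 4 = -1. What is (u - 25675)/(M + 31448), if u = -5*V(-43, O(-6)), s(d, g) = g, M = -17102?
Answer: -35995/14346 ≈ -2.5091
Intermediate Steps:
B(A) = -5 (B(A) = -4 - 1 = -5)
O(b) = -5
V(n, Q) = n² + Q*n (V(n, Q) = (n*n + n*Q) + 0 = (n² + Q*n) + 0 = n² + Q*n)
u = -10320 (u = -(-215)*(-5 - 43) = -(-215)*(-48) = -5*2064 = -10320)
(u - 25675)/(M + 31448) = (-10320 - 25675)/(-17102 + 31448) = -35995/14346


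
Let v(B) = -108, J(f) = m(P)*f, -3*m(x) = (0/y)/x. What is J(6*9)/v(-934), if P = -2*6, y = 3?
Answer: 0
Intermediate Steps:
P = -12
m(x) = 0 (m(x) = -0/3/(3*x) = -0*(⅓)/(3*x) = -0/x = -⅓*0 = 0)
J(f) = 0 (J(f) = 0*f = 0)
J(6*9)/v(-934) = 0/(-108) = 0*(-1/108) = 0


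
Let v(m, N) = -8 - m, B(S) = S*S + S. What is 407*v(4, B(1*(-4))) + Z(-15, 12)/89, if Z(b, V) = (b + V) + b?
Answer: -434694/89 ≈ -4884.2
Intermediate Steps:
Z(b, V) = V + 2*b (Z(b, V) = (V + b) + b = V + 2*b)
B(S) = S + S² (B(S) = S² + S = S + S²)
407*v(4, B(1*(-4))) + Z(-15, 12)/89 = 407*(-8 - 1*4) + (12 + 2*(-15))/89 = 407*(-8 - 4) + (12 - 30)*(1/89) = 407*(-12) - 18*1/89 = -4884 - 18/89 = -434694/89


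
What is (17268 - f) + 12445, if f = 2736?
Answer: 26977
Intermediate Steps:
(17268 - f) + 12445 = (17268 - 1*2736) + 12445 = (17268 - 2736) + 12445 = 14532 + 12445 = 26977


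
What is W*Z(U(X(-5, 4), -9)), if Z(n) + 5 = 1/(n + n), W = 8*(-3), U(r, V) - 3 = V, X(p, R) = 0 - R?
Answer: 122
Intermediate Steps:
X(p, R) = -R
U(r, V) = 3 + V
W = -24
Z(n) = -5 + 1/(2*n) (Z(n) = -5 + 1/(n + n) = -5 + 1/(2*n))
W*Z(U(X(-5, 4), -9)) = -24*(-5 + 1/(2*(3 - 9))) = -24*(-5 + (½)/(-6)) = -24*(-5 + (½)*(-⅙)) = -24*(-5 - 1/12) = -24*(-61/12) = 122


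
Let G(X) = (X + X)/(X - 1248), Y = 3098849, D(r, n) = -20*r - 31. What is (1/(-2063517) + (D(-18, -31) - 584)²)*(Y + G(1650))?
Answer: 9286317431827729364/46085213 ≈ 2.0150e+11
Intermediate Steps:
D(r, n) = -31 - 20*r
G(X) = 2*X/(-1248 + X) (G(X) = (2*X)/(-1248 + X) = 2*X/(-1248 + X))
(1/(-2063517) + (D(-18, -31) - 584)²)*(Y + G(1650)) = (1/(-2063517) + ((-31 - 20*(-18)) - 584)²)*(3098849 + 2*1650/(-1248 + 1650)) = (-1/2063517 + ((-31 + 360) - 584)²)*(3098849 + 2*1650/402) = (-1/2063517 + (329 - 584)²)*(3098849 + 2*1650*(1/402)) = (-1/2063517 + (-255)²)*(3098849 + 550/67) = (-1/2063517 + 65025)*(207623433/67) = (134180192924/2063517)*(207623433/67) = 9286317431827729364/46085213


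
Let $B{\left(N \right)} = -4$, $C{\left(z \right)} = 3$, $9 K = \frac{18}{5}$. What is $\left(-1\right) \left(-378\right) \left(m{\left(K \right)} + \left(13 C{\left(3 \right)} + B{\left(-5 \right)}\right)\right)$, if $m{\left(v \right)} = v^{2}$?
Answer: $\frac{332262}{25} \approx 13290.0$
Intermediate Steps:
$K = \frac{2}{5}$ ($K = \frac{18 \cdot \frac{1}{5}}{9} = \frac{1}{9} \cdot \frac{18}{5} = \frac{2}{5} \approx 0.4$)
$\left(-1\right) \left(-378\right) \left(m{\left(K \right)} + \left(13 C{\left(3 \right)} + B{\left(-5 \right)}\right)\right) = \left(-1\right) \left(-378\right) \left(\left(\frac{2}{5}\right)^{2} + \left(13 \cdot 3 - 4\right)\right) = 378 \left(\frac{4}{25} + \left(39 - 4\right)\right) = 378 \left(\frac{4}{25} + 35\right) = 378 \cdot \frac{879}{25} = \frac{332262}{25}$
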